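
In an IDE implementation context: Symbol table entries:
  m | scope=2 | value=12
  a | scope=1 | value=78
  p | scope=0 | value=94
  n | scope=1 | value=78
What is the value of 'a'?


Searching symbol table for 'a':
  m | scope=2 | value=12
  a | scope=1 | value=78 <- MATCH
  p | scope=0 | value=94
  n | scope=1 | value=78
Found 'a' at scope 1 with value 78

78


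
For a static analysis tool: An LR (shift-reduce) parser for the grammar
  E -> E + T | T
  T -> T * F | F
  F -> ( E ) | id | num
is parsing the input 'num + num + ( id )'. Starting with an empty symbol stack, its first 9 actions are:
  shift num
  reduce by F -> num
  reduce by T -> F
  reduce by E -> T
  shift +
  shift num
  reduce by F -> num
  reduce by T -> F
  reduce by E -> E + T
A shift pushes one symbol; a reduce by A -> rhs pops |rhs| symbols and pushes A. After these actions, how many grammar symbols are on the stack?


Tracking the symbol stack through each action:
  Action 1: shift 'num' : push -> stack = [num] (size 1)
  Action 2: reduce by F -> num : pop 1, push F -> stack = [F] (size 1)
  Action 3: reduce by T -> F : pop 1, push T -> stack = [T] (size 1)
  Action 4: reduce by E -> T : pop 1, push E -> stack = [E] (size 1)
  Action 5: shift '+' : push -> stack = [E, +] (size 2)
  Action 6: shift 'num' : push -> stack = [E, +, num] (size 3)
  Action 7: reduce by F -> num : pop 1, push F -> stack = [E, +, F] (size 3)
  Action 8: reduce by T -> F : pop 1, push T -> stack = [E, +, T] (size 3)
  Action 9: reduce by E -> E + T : pop 3, push E -> stack = [E] (size 1)
Final stack size: 1

1


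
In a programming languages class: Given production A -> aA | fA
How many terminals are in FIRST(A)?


Production: A -> aA | fA
Examining each alternative for leading terminals:
  A -> aA : first terminal = 'a'
  A -> fA : first terminal = 'f'
FIRST(A) = {a, f}
Count: 2

2


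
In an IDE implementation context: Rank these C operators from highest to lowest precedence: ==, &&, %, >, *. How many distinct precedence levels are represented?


Looking up precedence for each operator:
  == -> precedence 3
  && -> precedence 2
  % -> precedence 6
  > -> precedence 4
  * -> precedence 6
Sorted highest to lowest: %, *, >, ==, &&
Distinct precedence values: [6, 4, 3, 2]
Number of distinct levels: 4

4


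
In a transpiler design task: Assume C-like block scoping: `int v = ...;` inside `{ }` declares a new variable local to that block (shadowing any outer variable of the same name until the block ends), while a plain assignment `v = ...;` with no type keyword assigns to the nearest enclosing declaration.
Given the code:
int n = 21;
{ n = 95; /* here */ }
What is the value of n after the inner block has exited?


Analyzing scoping rules:
Outer scope: declares n = 21
Inner block: 'n = 95;' has no type keyword, so it is an assignment to the outer n (no shadowing)
The assignment changed the outer variable itself, so the new value persists after the block -> 95
Result: 95

95


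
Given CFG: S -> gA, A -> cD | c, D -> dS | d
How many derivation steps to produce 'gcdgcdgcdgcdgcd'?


Grammar: S -> gA, A -> cD | c, D -> dS | d
Deriving 'gcdgcdgcdgcdgcd':
Step 1: S -> gA => gA
Step 2: A -> cD => gcD
Step 3: D -> dS => gcdS
Step 4: S -> gA => gcdgA
Step 5: A -> cD => gcdgcD
Step 6: D -> dS => gcdgcdS
Step 7: S -> gA => gcdgcdgA
Step 8: A -> cD => gcdgcdgcD
Step 9: D -> dS => gcdgcdgcdS
Step 10: S -> gA => gcdgcdgcdgA
Step 11: A -> cD => gcdgcdgcdgcD
Step 12: D -> dS => gcdgcdgcdgcdS
Step 13: S -> gA => gcdgcdgcdgcdgA
Step 14: A -> cD => gcdgcdgcdgcdgcD
Step 15: D -> d => gcdgcdgcdgcdgcd
Total derivation steps: 15

15


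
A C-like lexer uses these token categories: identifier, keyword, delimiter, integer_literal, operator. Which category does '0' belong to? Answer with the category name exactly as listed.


Token: '0'
Checking categories:
  identifier: no
  integer_literal: YES
  operator: no
  keyword: no
  delimiter: no
Category: integer_literal

integer_literal


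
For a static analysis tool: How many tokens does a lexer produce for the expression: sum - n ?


Scanning 'sum - n'
Token 1: 'sum' -> identifier
Token 2: '-' -> operator
Token 3: 'n' -> identifier
Total tokens: 3

3


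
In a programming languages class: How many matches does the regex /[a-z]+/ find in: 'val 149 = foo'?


Pattern: /[a-z]+/ (identifiers)
Input: 'val 149 = foo'
Scanning for matches:
  Match 1: 'val'
  Match 2: 'foo'
Total matches: 2

2


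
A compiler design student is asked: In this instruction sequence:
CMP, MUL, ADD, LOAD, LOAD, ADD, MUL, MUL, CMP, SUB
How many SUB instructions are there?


Scanning instruction sequence for SUB:
  Position 1: CMP
  Position 2: MUL
  Position 3: ADD
  Position 4: LOAD
  Position 5: LOAD
  Position 6: ADD
  Position 7: MUL
  Position 8: MUL
  Position 9: CMP
  Position 10: SUB <- MATCH
Matches at positions: [10]
Total SUB count: 1

1


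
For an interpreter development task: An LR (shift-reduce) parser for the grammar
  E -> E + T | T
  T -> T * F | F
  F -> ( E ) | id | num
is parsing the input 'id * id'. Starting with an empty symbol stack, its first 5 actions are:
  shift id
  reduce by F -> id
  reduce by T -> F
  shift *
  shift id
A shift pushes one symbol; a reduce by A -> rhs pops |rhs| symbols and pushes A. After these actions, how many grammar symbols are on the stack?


Tracking the symbol stack through each action:
  Action 1: shift 'id' : push -> stack = [id] (size 1)
  Action 2: reduce by F -> id : pop 1, push F -> stack = [F] (size 1)
  Action 3: reduce by T -> F : pop 1, push T -> stack = [T] (size 1)
  Action 4: shift '*' : push -> stack = [T, *] (size 2)
  Action 5: shift 'id' : push -> stack = [T, *, id] (size 3)
Final stack size: 3

3


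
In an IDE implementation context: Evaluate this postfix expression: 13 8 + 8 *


Processing tokens left to right:
Push 13, Push 8
Pop 13 and 8, compute 13 + 8 = 21, push 21
Push 8
Pop 21 and 8, compute 21 * 8 = 168, push 168
Stack result: 168

168


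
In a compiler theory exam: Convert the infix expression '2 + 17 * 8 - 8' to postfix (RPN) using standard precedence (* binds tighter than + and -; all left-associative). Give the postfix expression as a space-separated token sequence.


Applying the shunting-yard algorithm:
  Operand 2 -> output
  Push '+' onto operator stack -> op-stack: [+]
  Operand 17 -> output
  Push '*' onto operator stack -> op-stack: [+, *]
  Operand 8 -> output
  See '-' (prec 1); top '*' (prec 2) >= it -> pop '*' to output
  See '-' (prec 1); top '+' (prec 1) >= it -> pop '+' to output
  Push '-' onto operator stack -> op-stack: [-]
  Operand 8 -> output
  End of input: pop '-' to output
Postfix result: 2 17 8 * + 8 -

2 17 8 * + 8 -


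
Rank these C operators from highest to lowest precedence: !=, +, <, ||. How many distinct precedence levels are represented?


Looking up precedence for each operator:
  != -> precedence 3
  + -> precedence 5
  < -> precedence 4
  || -> precedence 1
Sorted highest to lowest: +, <, !=, ||
Distinct precedence values: [5, 4, 3, 1]
Number of distinct levels: 4

4


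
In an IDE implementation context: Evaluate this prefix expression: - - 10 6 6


Parsing prefix expression: - - 10 6 6
Step 1: Innermost operation '- 10 6'
  10 - 6 = 4
Step 2: Outer operation '- [4] 6'
  4 - 6 = -2

-2


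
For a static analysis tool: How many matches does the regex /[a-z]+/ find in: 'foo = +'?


Pattern: /[a-z]+/ (identifiers)
Input: 'foo = +'
Scanning for matches:
  Match 1: 'foo'
Total matches: 1

1


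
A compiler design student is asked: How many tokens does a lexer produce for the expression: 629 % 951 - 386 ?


Scanning '629 % 951 - 386'
Token 1: '629' -> integer_literal
Token 2: '%' -> operator
Token 3: '951' -> integer_literal
Token 4: '-' -> operator
Token 5: '386' -> integer_literal
Total tokens: 5

5


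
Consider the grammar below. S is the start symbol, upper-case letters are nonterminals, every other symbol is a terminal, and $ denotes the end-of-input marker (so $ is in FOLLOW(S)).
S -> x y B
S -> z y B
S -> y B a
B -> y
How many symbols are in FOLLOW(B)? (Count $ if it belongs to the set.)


S is the start symbol and does not occur in any rule body, so FOLLOW(S) = {$}.
Examining every occurrence of B in a rule body:
  S -> x y B : B is at the right end -> add FOLLOW(S) = {$}
  S -> z y B : B is at the right end -> add FOLLOW(S) = {$} (already in the set)
  S -> y B a : B is followed by terminal 'a' -> add 'a'
  B -> y : B does not occur in the body -> contributes nothing
FOLLOW(B) = {a, $}
Count: 2

2


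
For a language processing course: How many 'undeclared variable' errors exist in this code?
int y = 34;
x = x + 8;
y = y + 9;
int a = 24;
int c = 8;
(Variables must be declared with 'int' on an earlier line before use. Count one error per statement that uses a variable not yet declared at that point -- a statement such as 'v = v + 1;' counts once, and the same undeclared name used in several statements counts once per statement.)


Scanning code line by line:
  Line 1: declare 'y' -> declared = ['y']
  Line 2: use 'x' -> ERROR (undeclared)
  Line 3: use 'y' -> OK (declared)
  Line 4: declare 'a' -> declared = ['a', 'y']
  Line 5: declare 'c' -> declared = ['a', 'c', 'y']
Total undeclared variable errors: 1

1


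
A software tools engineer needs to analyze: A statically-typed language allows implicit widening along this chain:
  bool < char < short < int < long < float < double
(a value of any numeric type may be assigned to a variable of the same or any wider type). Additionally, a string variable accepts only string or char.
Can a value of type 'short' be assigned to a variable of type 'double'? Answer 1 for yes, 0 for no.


Target variable type: double
Source value type: short
Numeric ranks: short=2, double=6
Widening allowed iff rank(source) <= rank(target): 2 <= 6? Yes
Result: 1

1


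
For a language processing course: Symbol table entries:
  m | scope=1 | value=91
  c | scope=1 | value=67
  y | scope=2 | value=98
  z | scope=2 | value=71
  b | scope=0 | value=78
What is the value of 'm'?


Searching symbol table for 'm':
  m | scope=1 | value=91 <- MATCH
  c | scope=1 | value=67
  y | scope=2 | value=98
  z | scope=2 | value=71
  b | scope=0 | value=78
Found 'm' at scope 1 with value 91

91


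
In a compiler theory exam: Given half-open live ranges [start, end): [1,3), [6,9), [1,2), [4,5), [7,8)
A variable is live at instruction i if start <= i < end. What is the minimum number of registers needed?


Live ranges:
  Var0: [1, 3)
  Var1: [6, 9)
  Var2: [1, 2)
  Var3: [4, 5)
  Var4: [7, 8)
Sweep-line events (position, delta, active):
  pos=1 start -> active=1
  pos=1 start -> active=2
  pos=2 end -> active=1
  pos=3 end -> active=0
  pos=4 start -> active=1
  pos=5 end -> active=0
  pos=6 start -> active=1
  pos=7 start -> active=2
  pos=8 end -> active=1
  pos=9 end -> active=0
Maximum simultaneous active: 2
Minimum registers needed: 2

2


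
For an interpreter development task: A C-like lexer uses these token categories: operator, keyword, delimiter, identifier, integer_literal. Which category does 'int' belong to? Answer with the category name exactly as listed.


Token: 'int'
Checking categories:
  identifier: no
  integer_literal: no
  operator: no
  keyword: YES
  delimiter: no
Category: keyword

keyword


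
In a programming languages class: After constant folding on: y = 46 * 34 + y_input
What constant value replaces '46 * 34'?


Identifying constant sub-expression:
  Original: y = 46 * 34 + y_input
  46 and 34 are both compile-time constants
  Evaluating: 46 * 34 = 1564
  After folding: y = 1564 + y_input

1564


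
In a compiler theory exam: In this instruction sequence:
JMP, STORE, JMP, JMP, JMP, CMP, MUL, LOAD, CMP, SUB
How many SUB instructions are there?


Scanning instruction sequence for SUB:
  Position 1: JMP
  Position 2: STORE
  Position 3: JMP
  Position 4: JMP
  Position 5: JMP
  Position 6: CMP
  Position 7: MUL
  Position 8: LOAD
  Position 9: CMP
  Position 10: SUB <- MATCH
Matches at positions: [10]
Total SUB count: 1

1


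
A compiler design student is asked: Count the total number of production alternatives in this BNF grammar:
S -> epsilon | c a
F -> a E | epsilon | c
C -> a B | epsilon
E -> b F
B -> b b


Counting alternatives per rule:
  S: 2 alternative(s)
  F: 3 alternative(s)
  C: 2 alternative(s)
  E: 1 alternative(s)
  B: 1 alternative(s)
Sum: 2 + 3 + 2 + 1 + 1 = 9

9


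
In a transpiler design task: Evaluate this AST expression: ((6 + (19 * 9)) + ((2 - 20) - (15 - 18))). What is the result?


Expression: ((6 + (19 * 9)) + ((2 - 20) - (15 - 18)))
Evaluating step by step:
  19 * 9 = 171
  6 + 171 = 177
  2 - 20 = -18
  15 - 18 = -3
  -18 - -3 = -15
  177 + -15 = 162
Result: 162

162


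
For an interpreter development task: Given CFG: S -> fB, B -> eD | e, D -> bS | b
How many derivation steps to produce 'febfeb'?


Grammar: S -> fB, B -> eD | e, D -> bS | b
Deriving 'febfeb':
Step 1: S -> fB => fB
Step 2: B -> eD => feD
Step 3: D -> bS => febS
Step 4: S -> fB => febfB
Step 5: B -> eD => febfeD
Step 6: D -> b => febfeb
Total derivation steps: 6

6


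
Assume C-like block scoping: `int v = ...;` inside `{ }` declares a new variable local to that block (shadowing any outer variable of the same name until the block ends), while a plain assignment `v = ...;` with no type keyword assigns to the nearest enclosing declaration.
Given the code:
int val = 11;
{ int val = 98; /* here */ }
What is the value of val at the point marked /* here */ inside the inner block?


Analyzing scoping rules:
Outer scope: declares val = 11
Inner block: 'int val = 98;' declares a NEW val that shadows the outer one
Inside the block the inner declaration is in scope -> 98
Result: 98

98


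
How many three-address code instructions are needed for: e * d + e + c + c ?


Expression: e * d + e + c + c
Generating three-address code (respecting * over +/- precedence):
  Instruction 1: t1 = e * d
  Instruction 2: t2 = t1 + e
  Instruction 3: t3 = t2 + c
  Instruction 4: t4 = t3 + c
Total instructions: 4

4


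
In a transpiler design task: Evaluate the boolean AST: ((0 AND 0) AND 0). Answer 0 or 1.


Step 1: Evaluate inner node
  0 AND 0 = 0
Step 2: Evaluate root node
  0 AND 0 = 0

0


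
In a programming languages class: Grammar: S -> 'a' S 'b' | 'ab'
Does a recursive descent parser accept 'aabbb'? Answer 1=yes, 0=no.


Grammar accepts strings of the form a^n b^n (n >= 1)
Word: 'aabbb'
Counting: 2 a's and 3 b's
Check: 2 == 3? No
Mismatch: a-count != b-count
Rejected

0


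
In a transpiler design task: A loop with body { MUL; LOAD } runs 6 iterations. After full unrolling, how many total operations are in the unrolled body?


Loop body operations: MUL, LOAD (2 ops per iteration)
Unrolling 6 iterations:
  Iteration 1: MUL, LOAD (2 ops)
  Iteration 2: MUL, LOAD (2 ops)
  Iteration 3: MUL, LOAD (2 ops)
  Iteration 4: MUL, LOAD (2 ops)
  Iteration 5: MUL, LOAD (2 ops)
  Iteration 6: MUL, LOAD (2 ops)
Total: 6 iterations * 2 ops/iter = 12 operations

12


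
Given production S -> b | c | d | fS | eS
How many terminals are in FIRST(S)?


Production: S -> b | c | d | fS | eS
Examining each alternative for leading terminals:
  S -> b : first terminal = 'b'
  S -> c : first terminal = 'c'
  S -> d : first terminal = 'd'
  S -> fS : first terminal = 'f'
  S -> eS : first terminal = 'e'
FIRST(S) = {b, c, d, e, f}
Count: 5

5


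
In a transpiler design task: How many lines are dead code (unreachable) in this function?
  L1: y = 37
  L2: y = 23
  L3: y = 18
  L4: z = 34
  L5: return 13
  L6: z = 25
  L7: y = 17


Analyzing control flow:
  L1: reachable (before return)
  L2: reachable (before return)
  L3: reachable (before return)
  L4: reachable (before return)
  L5: reachable (return statement)
  L6: DEAD (after return at L5)
  L7: DEAD (after return at L5)
Return at L5, total lines = 7
Dead lines: L6 through L7
Count: 2

2


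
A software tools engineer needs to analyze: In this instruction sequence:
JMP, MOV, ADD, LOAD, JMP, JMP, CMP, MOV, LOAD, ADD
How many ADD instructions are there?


Scanning instruction sequence for ADD:
  Position 1: JMP
  Position 2: MOV
  Position 3: ADD <- MATCH
  Position 4: LOAD
  Position 5: JMP
  Position 6: JMP
  Position 7: CMP
  Position 8: MOV
  Position 9: LOAD
  Position 10: ADD <- MATCH
Matches at positions: [3, 10]
Total ADD count: 2

2


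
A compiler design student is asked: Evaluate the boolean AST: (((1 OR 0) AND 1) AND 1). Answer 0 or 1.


Step 1: Evaluate inner node
  1 OR 0 = 1
Step 2: Evaluate next node
  1 AND 1 = 1
Step 3: Evaluate root node
  1 AND 1 = 1

1


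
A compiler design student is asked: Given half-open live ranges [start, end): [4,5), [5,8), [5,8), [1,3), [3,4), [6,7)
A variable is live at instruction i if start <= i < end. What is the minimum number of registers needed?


Live ranges:
  Var0: [4, 5)
  Var1: [5, 8)
  Var2: [5, 8)
  Var3: [1, 3)
  Var4: [3, 4)
  Var5: [6, 7)
Sweep-line events (position, delta, active):
  pos=1 start -> active=1
  pos=3 end -> active=0
  pos=3 start -> active=1
  pos=4 end -> active=0
  pos=4 start -> active=1
  pos=5 end -> active=0
  pos=5 start -> active=1
  pos=5 start -> active=2
  pos=6 start -> active=3
  pos=7 end -> active=2
  pos=8 end -> active=1
  pos=8 end -> active=0
Maximum simultaneous active: 3
Minimum registers needed: 3

3


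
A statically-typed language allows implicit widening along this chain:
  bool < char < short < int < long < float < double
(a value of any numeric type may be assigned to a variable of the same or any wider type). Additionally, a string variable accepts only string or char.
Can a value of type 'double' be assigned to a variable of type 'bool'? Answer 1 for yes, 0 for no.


Target variable type: bool
Source value type: double
Numeric ranks: double=6, bool=0
Widening allowed iff rank(source) <= rank(target): 6 <= 0? No
Result: 0

0


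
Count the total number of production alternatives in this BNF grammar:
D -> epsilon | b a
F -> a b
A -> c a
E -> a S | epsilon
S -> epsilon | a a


Counting alternatives per rule:
  D: 2 alternative(s)
  F: 1 alternative(s)
  A: 1 alternative(s)
  E: 2 alternative(s)
  S: 2 alternative(s)
Sum: 2 + 1 + 1 + 2 + 2 = 8

8


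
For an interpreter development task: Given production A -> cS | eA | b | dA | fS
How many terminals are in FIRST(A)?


Production: A -> cS | eA | b | dA | fS
Examining each alternative for leading terminals:
  A -> cS : first terminal = 'c'
  A -> eA : first terminal = 'e'
  A -> b : first terminal = 'b'
  A -> dA : first terminal = 'd'
  A -> fS : first terminal = 'f'
FIRST(A) = {b, c, d, e, f}
Count: 5

5


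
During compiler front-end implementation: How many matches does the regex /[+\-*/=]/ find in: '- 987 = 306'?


Pattern: /[+\-*/=]/ (operators)
Input: '- 987 = 306'
Scanning for matches:
  Match 1: '-'
  Match 2: '='
Total matches: 2

2


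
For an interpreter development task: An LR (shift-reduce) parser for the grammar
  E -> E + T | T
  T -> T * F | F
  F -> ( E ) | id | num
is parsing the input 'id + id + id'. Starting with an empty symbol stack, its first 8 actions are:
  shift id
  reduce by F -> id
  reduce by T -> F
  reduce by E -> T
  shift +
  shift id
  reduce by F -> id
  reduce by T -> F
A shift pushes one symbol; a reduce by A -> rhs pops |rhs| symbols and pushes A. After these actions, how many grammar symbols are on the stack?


Tracking the symbol stack through each action:
  Action 1: shift 'id' : push -> stack = [id] (size 1)
  Action 2: reduce by F -> id : pop 1, push F -> stack = [F] (size 1)
  Action 3: reduce by T -> F : pop 1, push T -> stack = [T] (size 1)
  Action 4: reduce by E -> T : pop 1, push E -> stack = [E] (size 1)
  Action 5: shift '+' : push -> stack = [E, +] (size 2)
  Action 6: shift 'id' : push -> stack = [E, +, id] (size 3)
  Action 7: reduce by F -> id : pop 1, push F -> stack = [E, +, F] (size 3)
  Action 8: reduce by T -> F : pop 1, push T -> stack = [E, +, T] (size 3)
Final stack size: 3

3


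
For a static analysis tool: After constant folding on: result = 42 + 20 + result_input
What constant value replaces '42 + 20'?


Identifying constant sub-expression:
  Original: result = 42 + 20 + result_input
  42 and 20 are both compile-time constants
  Evaluating: 42 + 20 = 62
  After folding: result = 62 + result_input

62


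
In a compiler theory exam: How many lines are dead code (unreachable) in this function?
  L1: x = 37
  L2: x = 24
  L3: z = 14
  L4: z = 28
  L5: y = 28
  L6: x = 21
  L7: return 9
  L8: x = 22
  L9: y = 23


Analyzing control flow:
  L1: reachable (before return)
  L2: reachable (before return)
  L3: reachable (before return)
  L4: reachable (before return)
  L5: reachable (before return)
  L6: reachable (before return)
  L7: reachable (return statement)
  L8: DEAD (after return at L7)
  L9: DEAD (after return at L7)
Return at L7, total lines = 9
Dead lines: L8 through L9
Count: 2

2


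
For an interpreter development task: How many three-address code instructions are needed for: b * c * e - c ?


Expression: b * c * e - c
Generating three-address code (respecting * over +/- precedence):
  Instruction 1: t1 = b * c
  Instruction 2: t2 = t1 * e
  Instruction 3: t3 = t2 - c
Total instructions: 3

3


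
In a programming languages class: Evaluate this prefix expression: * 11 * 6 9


Parsing prefix expression: * 11 * 6 9
Step 1: Innermost operation '* 6 9'
  6 * 9 = 54
Step 2: Outer operation '* 11 [54]'
  11 * 54 = 594

594


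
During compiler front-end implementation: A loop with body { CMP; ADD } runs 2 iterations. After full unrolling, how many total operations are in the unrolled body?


Loop body operations: CMP, ADD (2 ops per iteration)
Unrolling 2 iterations:
  Iteration 1: CMP, ADD (2 ops)
  Iteration 2: CMP, ADD (2 ops)
Total: 2 iterations * 2 ops/iter = 4 operations

4


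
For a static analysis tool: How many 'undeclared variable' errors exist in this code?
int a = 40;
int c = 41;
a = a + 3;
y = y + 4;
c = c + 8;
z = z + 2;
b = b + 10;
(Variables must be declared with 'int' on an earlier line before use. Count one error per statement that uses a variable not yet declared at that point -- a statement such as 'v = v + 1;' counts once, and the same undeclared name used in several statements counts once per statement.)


Scanning code line by line:
  Line 1: declare 'a' -> declared = ['a']
  Line 2: declare 'c' -> declared = ['a', 'c']
  Line 3: use 'a' -> OK (declared)
  Line 4: use 'y' -> ERROR (undeclared)
  Line 5: use 'c' -> OK (declared)
  Line 6: use 'z' -> ERROR (undeclared)
  Line 7: use 'b' -> ERROR (undeclared)
Total undeclared variable errors: 3

3


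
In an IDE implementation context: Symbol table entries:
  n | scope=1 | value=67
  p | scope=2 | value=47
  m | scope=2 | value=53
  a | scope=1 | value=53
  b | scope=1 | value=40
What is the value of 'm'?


Searching symbol table for 'm':
  n | scope=1 | value=67
  p | scope=2 | value=47
  m | scope=2 | value=53 <- MATCH
  a | scope=1 | value=53
  b | scope=1 | value=40
Found 'm' at scope 2 with value 53

53


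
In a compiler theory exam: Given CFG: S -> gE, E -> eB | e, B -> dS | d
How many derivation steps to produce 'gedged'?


Grammar: S -> gE, E -> eB | e, B -> dS | d
Deriving 'gedged':
Step 1: S -> gE => gE
Step 2: E -> eB => geB
Step 3: B -> dS => gedS
Step 4: S -> gE => gedgE
Step 5: E -> eB => gedgeB
Step 6: B -> d => gedged
Total derivation steps: 6

6


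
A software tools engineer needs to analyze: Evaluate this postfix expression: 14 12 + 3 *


Processing tokens left to right:
Push 14, Push 12
Pop 14 and 12, compute 14 + 12 = 26, push 26
Push 3
Pop 26 and 3, compute 26 * 3 = 78, push 78
Stack result: 78

78


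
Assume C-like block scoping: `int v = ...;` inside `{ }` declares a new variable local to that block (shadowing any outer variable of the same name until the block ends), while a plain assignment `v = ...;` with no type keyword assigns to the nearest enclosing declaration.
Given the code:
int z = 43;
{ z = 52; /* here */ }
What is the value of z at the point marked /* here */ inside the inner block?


Analyzing scoping rules:
Outer scope: declares z = 43
Inner block: 'z = 52;' has no type keyword, so it is an assignment to the outer z (no shadowing)
Inside the block, after the assignment -> 52
Result: 52

52


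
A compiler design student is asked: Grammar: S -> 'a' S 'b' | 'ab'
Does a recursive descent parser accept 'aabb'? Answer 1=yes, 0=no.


Grammar accepts strings of the form a^n b^n (n >= 1)
Word: 'aabb'
Counting: 2 a's and 2 b's
Check: 2 == 2? Yes
Derivation (S -> aSb applied 1 time(s), then S -> ab): S => aSb => aabb
Accepted

1


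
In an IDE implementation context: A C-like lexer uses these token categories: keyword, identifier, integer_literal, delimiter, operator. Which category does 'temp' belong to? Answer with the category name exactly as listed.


Token: 'temp'
Checking categories:
  identifier: YES
  integer_literal: no
  operator: no
  keyword: no
  delimiter: no
Category: identifier

identifier


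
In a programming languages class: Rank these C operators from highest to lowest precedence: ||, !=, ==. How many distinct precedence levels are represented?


Looking up precedence for each operator:
  || -> precedence 1
  != -> precedence 3
  == -> precedence 3
Sorted highest to lowest: !=, ==, ||
Distinct precedence values: [3, 1]
Number of distinct levels: 2

2


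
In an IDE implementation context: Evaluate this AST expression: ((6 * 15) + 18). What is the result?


Expression: ((6 * 15) + 18)
Evaluating step by step:
  6 * 15 = 90
  90 + 18 = 108
Result: 108

108


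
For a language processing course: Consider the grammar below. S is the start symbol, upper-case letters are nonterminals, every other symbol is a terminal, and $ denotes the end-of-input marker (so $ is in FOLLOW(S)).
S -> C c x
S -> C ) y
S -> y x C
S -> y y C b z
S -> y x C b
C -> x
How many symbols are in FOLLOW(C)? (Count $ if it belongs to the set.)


S is the start symbol and does not occur in any rule body, so FOLLOW(S) = {$}.
Examining every occurrence of C in a rule body:
  S -> C c x : C is followed by terminal 'c' -> add 'c'
  S -> C ) y : C is followed by terminal ')' -> add ')'
  S -> y x C : C is at the right end -> add FOLLOW(S) = {$}
  S -> y y C b z : C is followed by terminal 'b' -> add 'b'
  S -> y x C b : C is followed by terminal 'b' -> add 'b' (already in the set)
  C -> x : C does not occur in the body -> contributes nothing
FOLLOW(C) = {), b, c, $}
Count: 4

4


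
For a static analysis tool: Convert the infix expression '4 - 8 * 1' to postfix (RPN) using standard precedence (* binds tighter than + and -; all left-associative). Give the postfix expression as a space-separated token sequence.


Applying the shunting-yard algorithm:
  Operand 4 -> output
  Push '-' onto operator stack -> op-stack: [-]
  Operand 8 -> output
  Push '*' onto operator stack -> op-stack: [-, *]
  Operand 1 -> output
  End of input: pop '*' to output
  End of input: pop '-' to output
Postfix result: 4 8 1 * -

4 8 1 * -


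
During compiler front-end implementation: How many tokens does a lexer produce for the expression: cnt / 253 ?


Scanning 'cnt / 253'
Token 1: 'cnt' -> identifier
Token 2: '/' -> operator
Token 3: '253' -> integer_literal
Total tokens: 3

3


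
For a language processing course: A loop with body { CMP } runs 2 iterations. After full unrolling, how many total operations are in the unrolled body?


Loop body operations: CMP (1 op per iteration)
Unrolling 2 iterations:
  Iteration 1: CMP (1 ops)
  Iteration 2: CMP (1 ops)
Total: 2 iterations * 1 ops/iter = 2 operations

2


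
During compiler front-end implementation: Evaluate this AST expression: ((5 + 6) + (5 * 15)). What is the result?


Expression: ((5 + 6) + (5 * 15))
Evaluating step by step:
  5 + 6 = 11
  5 * 15 = 75
  11 + 75 = 86
Result: 86

86


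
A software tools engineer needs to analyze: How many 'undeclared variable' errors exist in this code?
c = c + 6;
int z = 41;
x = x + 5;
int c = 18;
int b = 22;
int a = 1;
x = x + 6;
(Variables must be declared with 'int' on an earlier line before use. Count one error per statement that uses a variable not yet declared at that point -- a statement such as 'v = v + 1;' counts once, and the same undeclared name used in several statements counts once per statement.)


Scanning code line by line:
  Line 1: use 'c' -> ERROR (undeclared)
  Line 2: declare 'z' -> declared = ['z']
  Line 3: use 'x' -> ERROR (undeclared)
  Line 4: declare 'c' -> declared = ['c', 'z']
  Line 5: declare 'b' -> declared = ['b', 'c', 'z']
  Line 6: declare 'a' -> declared = ['a', 'b', 'c', 'z']
  Line 7: use 'x' -> ERROR (undeclared)
Total undeclared variable errors: 3

3


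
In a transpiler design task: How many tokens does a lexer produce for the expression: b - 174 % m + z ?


Scanning 'b - 174 % m + z'
Token 1: 'b' -> identifier
Token 2: '-' -> operator
Token 3: '174' -> integer_literal
Token 4: '%' -> operator
Token 5: 'm' -> identifier
Token 6: '+' -> operator
Token 7: 'z' -> identifier
Total tokens: 7

7


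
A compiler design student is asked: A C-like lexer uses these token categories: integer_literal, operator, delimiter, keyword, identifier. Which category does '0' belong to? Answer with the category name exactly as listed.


Token: '0'
Checking categories:
  identifier: no
  integer_literal: YES
  operator: no
  keyword: no
  delimiter: no
Category: integer_literal

integer_literal


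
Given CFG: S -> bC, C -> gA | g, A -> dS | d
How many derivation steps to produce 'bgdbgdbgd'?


Grammar: S -> bC, C -> gA | g, A -> dS | d
Deriving 'bgdbgdbgd':
Step 1: S -> bC => bC
Step 2: C -> gA => bgA
Step 3: A -> dS => bgdS
Step 4: S -> bC => bgdbC
Step 5: C -> gA => bgdbgA
Step 6: A -> dS => bgdbgdS
Step 7: S -> bC => bgdbgdbC
Step 8: C -> gA => bgdbgdbgA
Step 9: A -> d => bgdbgdbgd
Total derivation steps: 9

9


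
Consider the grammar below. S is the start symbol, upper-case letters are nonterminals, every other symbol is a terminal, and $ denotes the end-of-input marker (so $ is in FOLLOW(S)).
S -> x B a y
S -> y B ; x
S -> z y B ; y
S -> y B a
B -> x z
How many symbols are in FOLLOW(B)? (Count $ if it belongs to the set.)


S is the start symbol and does not occur in any rule body, so FOLLOW(S) = {$}.
Examining every occurrence of B in a rule body:
  S -> x B a y : B is followed by terminal 'a' -> add 'a'
  S -> y B ; x : B is followed by terminal ';' -> add ';'
  S -> z y B ; y : B is followed by terminal ';' -> add ';' (already in the set)
  S -> y B a : B is followed by terminal 'a' -> add 'a' (already in the set)
  B -> x z : B does not occur in the body -> contributes nothing
FOLLOW(B) = {;, a}
Count: 2

2


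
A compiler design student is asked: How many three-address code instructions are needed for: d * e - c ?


Expression: d * e - c
Generating three-address code (respecting * over +/- precedence):
  Instruction 1: t1 = d * e
  Instruction 2: t2 = t1 - c
Total instructions: 2

2


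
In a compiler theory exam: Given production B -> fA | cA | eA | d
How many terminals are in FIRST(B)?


Production: B -> fA | cA | eA | d
Examining each alternative for leading terminals:
  B -> fA : first terminal = 'f'
  B -> cA : first terminal = 'c'
  B -> eA : first terminal = 'e'
  B -> d : first terminal = 'd'
FIRST(B) = {c, d, e, f}
Count: 4

4


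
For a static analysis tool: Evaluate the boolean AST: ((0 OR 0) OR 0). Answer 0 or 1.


Step 1: Evaluate inner node
  0 OR 0 = 0
Step 2: Evaluate root node
  0 OR 0 = 0

0


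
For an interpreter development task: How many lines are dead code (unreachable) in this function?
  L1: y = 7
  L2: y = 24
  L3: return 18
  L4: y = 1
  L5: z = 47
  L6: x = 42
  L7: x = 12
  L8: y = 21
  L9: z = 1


Analyzing control flow:
  L1: reachable (before return)
  L2: reachable (before return)
  L3: reachable (return statement)
  L4: DEAD (after return at L3)
  L5: DEAD (after return at L3)
  L6: DEAD (after return at L3)
  L7: DEAD (after return at L3)
  L8: DEAD (after return at L3)
  L9: DEAD (after return at L3)
Return at L3, total lines = 9
Dead lines: L4 through L9
Count: 6

6


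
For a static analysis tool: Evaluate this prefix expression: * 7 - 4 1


Parsing prefix expression: * 7 - 4 1
Step 1: Innermost operation '- 4 1'
  4 - 1 = 3
Step 2: Outer operation '* 7 [3]'
  7 * 3 = 21

21


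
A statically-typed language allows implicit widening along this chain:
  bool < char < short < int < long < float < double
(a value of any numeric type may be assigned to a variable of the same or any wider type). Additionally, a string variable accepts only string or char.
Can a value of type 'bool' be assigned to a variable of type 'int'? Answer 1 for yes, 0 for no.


Target variable type: int
Source value type: bool
Numeric ranks: bool=0, int=3
Widening allowed iff rank(source) <= rank(target): 0 <= 3? Yes
Result: 1

1


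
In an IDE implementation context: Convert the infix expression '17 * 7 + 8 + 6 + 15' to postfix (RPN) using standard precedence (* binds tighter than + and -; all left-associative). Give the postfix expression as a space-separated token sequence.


Applying the shunting-yard algorithm:
  Operand 17 -> output
  Push '*' onto operator stack -> op-stack: [*]
  Operand 7 -> output
  See '+' (prec 1); top '*' (prec 2) >= it -> pop '*' to output
  Push '+' onto operator stack -> op-stack: [+]
  Operand 8 -> output
  See '+' (prec 1); top '+' (prec 1) >= it -> pop '+' to output
  Push '+' onto operator stack -> op-stack: [+]
  Operand 6 -> output
  See '+' (prec 1); top '+' (prec 1) >= it -> pop '+' to output
  Push '+' onto operator stack -> op-stack: [+]
  Operand 15 -> output
  End of input: pop '+' to output
Postfix result: 17 7 * 8 + 6 + 15 +

17 7 * 8 + 6 + 15 +


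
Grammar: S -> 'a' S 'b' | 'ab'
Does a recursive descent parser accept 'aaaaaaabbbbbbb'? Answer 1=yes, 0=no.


Grammar accepts strings of the form a^n b^n (n >= 1)
Word: 'aaaaaaabbbbbbb'
Counting: 7 a's and 7 b's
Check: 7 == 7? Yes
Derivation (S -> aSb applied 6 time(s), then S -> ab): S => aSb => aaSbb => aaaSbbb => aaaaSbbbb => aaaaaSbbbbb => aaaaaaSbbbbbb => aaaaaaabbbbbbb
Accepted

1


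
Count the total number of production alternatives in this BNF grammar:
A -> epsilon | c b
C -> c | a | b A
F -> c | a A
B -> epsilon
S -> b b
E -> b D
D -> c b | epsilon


Counting alternatives per rule:
  A: 2 alternative(s)
  C: 3 alternative(s)
  F: 2 alternative(s)
  B: 1 alternative(s)
  S: 1 alternative(s)
  E: 1 alternative(s)
  D: 2 alternative(s)
Sum: 2 + 3 + 2 + 1 + 1 + 1 + 2 = 12

12


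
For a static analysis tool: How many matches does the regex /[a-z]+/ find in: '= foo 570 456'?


Pattern: /[a-z]+/ (identifiers)
Input: '= foo 570 456'
Scanning for matches:
  Match 1: 'foo'
Total matches: 1

1


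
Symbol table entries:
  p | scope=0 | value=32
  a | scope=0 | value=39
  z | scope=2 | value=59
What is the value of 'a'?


Searching symbol table for 'a':
  p | scope=0 | value=32
  a | scope=0 | value=39 <- MATCH
  z | scope=2 | value=59
Found 'a' at scope 0 with value 39

39


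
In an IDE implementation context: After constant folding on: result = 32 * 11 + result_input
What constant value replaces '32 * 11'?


Identifying constant sub-expression:
  Original: result = 32 * 11 + result_input
  32 and 11 are both compile-time constants
  Evaluating: 32 * 11 = 352
  After folding: result = 352 + result_input

352


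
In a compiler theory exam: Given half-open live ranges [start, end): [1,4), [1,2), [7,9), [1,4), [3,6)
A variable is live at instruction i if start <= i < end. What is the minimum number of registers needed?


Live ranges:
  Var0: [1, 4)
  Var1: [1, 2)
  Var2: [7, 9)
  Var3: [1, 4)
  Var4: [3, 6)
Sweep-line events (position, delta, active):
  pos=1 start -> active=1
  pos=1 start -> active=2
  pos=1 start -> active=3
  pos=2 end -> active=2
  pos=3 start -> active=3
  pos=4 end -> active=2
  pos=4 end -> active=1
  pos=6 end -> active=0
  pos=7 start -> active=1
  pos=9 end -> active=0
Maximum simultaneous active: 3
Minimum registers needed: 3

3


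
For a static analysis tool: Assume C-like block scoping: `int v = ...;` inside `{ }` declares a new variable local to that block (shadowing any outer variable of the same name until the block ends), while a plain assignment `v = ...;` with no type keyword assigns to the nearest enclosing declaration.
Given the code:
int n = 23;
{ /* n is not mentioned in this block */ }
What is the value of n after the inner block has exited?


Analyzing scoping rules:
Outer scope: declares n = 23
Inner block: n is neither redeclared nor assigned -> unchanged
After the block -> 23
Result: 23

23


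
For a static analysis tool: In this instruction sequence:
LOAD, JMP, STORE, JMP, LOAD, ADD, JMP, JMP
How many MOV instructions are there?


Scanning instruction sequence for MOV:
  Position 1: LOAD
  Position 2: JMP
  Position 3: STORE
  Position 4: JMP
  Position 5: LOAD
  Position 6: ADD
  Position 7: JMP
  Position 8: JMP
Matches at positions: []
Total MOV count: 0

0


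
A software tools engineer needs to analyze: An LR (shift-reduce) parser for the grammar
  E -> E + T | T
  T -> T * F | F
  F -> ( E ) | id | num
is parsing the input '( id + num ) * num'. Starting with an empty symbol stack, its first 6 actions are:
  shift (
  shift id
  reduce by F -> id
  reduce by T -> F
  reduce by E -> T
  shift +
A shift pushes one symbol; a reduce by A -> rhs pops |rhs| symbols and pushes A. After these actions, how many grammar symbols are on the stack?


Tracking the symbol stack through each action:
  Action 1: shift '(' : push -> stack = [(] (size 1)
  Action 2: shift 'id' : push -> stack = [(, id] (size 2)
  Action 3: reduce by F -> id : pop 1, push F -> stack = [(, F] (size 2)
  Action 4: reduce by T -> F : pop 1, push T -> stack = [(, T] (size 2)
  Action 5: reduce by E -> T : pop 1, push E -> stack = [(, E] (size 2)
  Action 6: shift '+' : push -> stack = [(, E, +] (size 3)
Final stack size: 3

3


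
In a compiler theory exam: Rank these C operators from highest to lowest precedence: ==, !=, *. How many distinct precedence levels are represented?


Looking up precedence for each operator:
  == -> precedence 3
  != -> precedence 3
  * -> precedence 6
Sorted highest to lowest: *, ==, !=
Distinct precedence values: [6, 3]
Number of distinct levels: 2

2


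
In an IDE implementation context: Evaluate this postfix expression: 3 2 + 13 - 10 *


Processing tokens left to right:
Push 3, Push 2
Pop 3 and 2, compute 3 + 2 = 5, push 5
Push 13
Pop 5 and 13, compute 5 - 13 = -8, push -8
Push 10
Pop -8 and 10, compute -8 * 10 = -80, push -80
Stack result: -80

-80


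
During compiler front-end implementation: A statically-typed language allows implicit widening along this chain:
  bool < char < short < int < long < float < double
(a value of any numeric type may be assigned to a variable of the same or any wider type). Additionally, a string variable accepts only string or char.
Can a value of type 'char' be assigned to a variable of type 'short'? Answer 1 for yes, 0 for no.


Target variable type: short
Source value type: char
Numeric ranks: char=1, short=2
Widening allowed iff rank(source) <= rank(target): 1 <= 2? Yes
Result: 1

1


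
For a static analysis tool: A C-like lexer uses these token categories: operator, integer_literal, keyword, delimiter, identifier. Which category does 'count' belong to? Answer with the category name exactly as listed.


Token: 'count'
Checking categories:
  identifier: YES
  integer_literal: no
  operator: no
  keyword: no
  delimiter: no
Category: identifier

identifier


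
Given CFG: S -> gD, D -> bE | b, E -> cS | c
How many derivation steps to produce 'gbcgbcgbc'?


Grammar: S -> gD, D -> bE | b, E -> cS | c
Deriving 'gbcgbcgbc':
Step 1: S -> gD => gD
Step 2: D -> bE => gbE
Step 3: E -> cS => gbcS
Step 4: S -> gD => gbcgD
Step 5: D -> bE => gbcgbE
Step 6: E -> cS => gbcgbcS
Step 7: S -> gD => gbcgbcgD
Step 8: D -> bE => gbcgbcgbE
Step 9: E -> c => gbcgbcgbc
Total derivation steps: 9

9
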